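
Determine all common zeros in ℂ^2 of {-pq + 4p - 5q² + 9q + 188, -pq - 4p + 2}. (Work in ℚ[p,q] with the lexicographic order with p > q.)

Compute a lex Gröbner basis by Buchberger's algorithm.
f_1 = -pq + 4p - 5q² + 9q + 188, LT = pq.
f_2 = -pq - 4p + 2, LT = pq.

S(f_1,f_2): lcm = pq. S = -8p + 5q² - 9q - 186.
  leading term p: no divisor's leading term divides it; move -8p to the remainder.
  leading term q²: no divisor's leading term divides it; move 5q² to the remainder.
  leading term q: no divisor's leading term divides it; move -9q to the remainder.
  leading term 1: no divisor's leading term divides it; move -186 to the remainder.
  remainder -8p + 5q² - 9q - 186 ≠ 0; add h_3 = -8p + 5q² - 9q - 186 to the basis.

S(f_1,h_3): lcm = pq. S = -4p + ⅝q³ + 31/8q² - 129/4q - 188.
  leading term p: subtract (½)·h_3 from -4p + ⅝q³ + 31/8q² - 129/4q - 188 → ⅝q³ + 11/8q² - 111/4q - 95
  leading term q³: no divisor's leading term divides it; move ⅝q³ to the remainder.
  leading term q²: no divisor's leading term divides it; move 11/8q² to the remainder.
  leading term q: no divisor's leading term divides it; move -111/4q to the remainder.
  leading term 1: no divisor's leading term divides it; move -95 to the remainder.
  remainder ⅝q³ + 11/8q² - 111/4q - 95 ≠ 0; add h_4 = ⅝q³ + 11/8q² - 111/4q - 95 to the basis.

S(f_2,h_3): lcm = pq. S = 4p + ⅝q³ - 9/8q² - 93/4q - 2.
  leading term p: subtract (-½)·h_3 from 4p + ⅝q³ - 9/8q² - 93/4q - 2 → ⅝q³ + 11/8q² - 111/4q - 95
  leading term q³: subtract (1)·h_4 from ⅝q³ + 11/8q² - 111/4q - 95 → 0
  remainder 0.

S(f_1,h_4): lcm = pq³. S = -31/5pq² + 222/5pq + 152p + 5q⁴ - 9q³ - 188q².
  leading term pq²: subtract (31/5q)·f_1 from -31/5pq² + 222/5pq + 152p + 5q⁴ - 9q³ - 188q² → 98/5pq + 152p + 5q⁴ + 22q³ - 1219/5q² - 5828/5q
  leading term pq: subtract (-98/5)·f_1 from 98/5pq + 152p + 5q⁴ + 22q³ - 1219/5q² - 5828/5q → 1152/5p + 5q⁴ + 22q³ - 1709/5q² - 4946/5q + 18424/5
  leading term p: subtract (-144/5)·h_3 from 1152/5p + 5q⁴ + 22q³ - 1709/5q² - 4946/5q + 18424/5 → 5q⁴ + 22q³ - 989/5q² - 6242/5q - 1672
  leading term q⁴: subtract (8q)·h_4 from 5q⁴ + 22q³ - 989/5q² - 6242/5q - 1672 → 11q³ + 121/5q² - 2442/5q - 1672
  leading term q³: subtract (88/5)·h_4 from 11q³ + 121/5q² - 2442/5q - 1672 → 0
  remainder 0.

S(f_2,h_4): lcm = pq³. S = 9/5pq² + 222/5pq + 152p - 2q².
  leading term pq²: subtract (-9/5q)·f_1 from 9/5pq² + 222/5pq + 152p - 2q² → 258/5pq + 152p - 9q³ + 71/5q² + 1692/5q
  leading term pq: subtract (-258/5)·f_1 from 258/5pq + 152p - 9q³ + 71/5q² + 1692/5q → 1792/5p - 9q³ - 1219/5q² + 4014/5q + 48504/5
  leading term p: subtract (-224/5)·h_3 from 1792/5p - 9q³ - 1219/5q² + 4014/5q + 48504/5 → -9q³ - 99/5q² + 1998/5q + 1368
  leading term q³: subtract (-72/5)·h_4 from -9q³ - 99/5q² + 1998/5q + 1368 → 0
  remainder 0.

S(h_3,h_4): leading monomials are coprime, so the S-polynomial reduces to 0 (Buchberger's first criterion).
Every S-polynomial of the final basis reduces to 0, so we have a Gröbner basis.
Inter-reduce: drop elements whose leading term is divisible by another's, tail-reduce, and make monic.
Reduced Gröbner basis: {p - ⅝q² + 9/8q + 93/4, q³ + 11/5q² - 222/5q - 152}.

From the last basis element, q³ + 11/5q² - 222/5q - 152 = 0, so q takes values in {-5, 7/5 - sqrt(809)/5, 7/5 + sqrt(809)/5}. Each choice, substituted upward through the basis, yields the corresponding point(s) of the solution set.
  q = -5: the earlier basis element becomes p + 2 = 0, giving p = -2 — point (-2, -5).
  q = 7/5 - sqrt(809)/5: the earlier basis element becomes p + 27/8 + sqrt(809)/8 = 0, giving p = -sqrt(809)/8 - 27/8 — point (-sqrt(809)/8 - 27/8, 7/5 - sqrt(809)/5).
  q = 7/5 + sqrt(809)/5: the earlier basis element becomes p - sqrt(809)/8 + 27/8 = 0, giving p = -27/8 + sqrt(809)/8 — point (-27/8 + sqrt(809)/8, 7/5 + sqrt(809)/5).
Substituting each solution back into the original system confirms all equations vanish.

{(-2, -5), (-sqrt(809)/8 - 27/8, 7/5 - sqrt(809)/5), (-27/8 + sqrt(809)/8, 7/5 + sqrt(809)/5)}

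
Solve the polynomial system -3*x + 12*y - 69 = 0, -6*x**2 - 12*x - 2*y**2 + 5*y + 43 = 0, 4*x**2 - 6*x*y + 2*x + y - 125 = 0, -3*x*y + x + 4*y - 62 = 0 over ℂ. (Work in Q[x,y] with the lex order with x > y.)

Compute a lex Gröbner basis by Buchberger's algorithm.
f_1 = -3*x + 12*y - 69, LT = x.
f_2 = -6*x**2 - 12*x - 2*y**2 + 5*y + 43, LT = x**2.
f_3 = 4*x**2 - 6*x*y + 2*x + y - 125, LT = x**2.
f_4 = -3*x*y + x + 4*y - 62, LT = x*y.

S(f_1,f_2): lcm = x**2. S = -4*x*y + 21*x - 1/3*y**2 + 5/6*y + 43/6.
  reduce S modulo (f_1, f_2, f_3, f_4):
  remainder -49/3*y**2 + 1061/6*y - 2855/6 ≠ 0; add h_5 = -49/3*y**2 + 1061/6*y - 2855/6 to the basis.

S(f_1,f_3): lcm = x**2. S = -5/2*x*y + 45/2*x - 1/4*y + 125/4.
  reduce S modulo (f_1, f_2, f_3, f_4, h_5):
  remainder 7641/196*y - 38205/196 ≠ 0; add h_6 = 7641/196*y - 38205/196 to the basis.

The other S-polynomials (S(f_1,f_4), S(f_2,f_3), S(f_2,f_4), S(f_3,f_4), S(f_1,h_5), S(f_2,h_5), S(f_3,h_5), S(f_4,h_5), S(f_1,h_6), S(f_2,h_6), S(f_3,h_6), S(f_4,h_6), S(h_5,h_6)) all reduce to 0 modulo the current basis, so we have a Gröbner basis.
Inter-reduce: drop elements whose leading term is divisible by another's, tail-reduce, and make monic.
Reduced Gröbner basis: {x + 3, y - 5}.

From the last basis element, y - 5 = 0, so y takes values in {5}. Each choice, substituted upward through the basis, yields the corresponding point(s) of the solution set.
  y = 5: the earlier basis element becomes x + 3 = 0, giving x = -3 — point (-3, 5).
This is the nonlinear analogue of row-reducing a linear system.

{(-3, 5)}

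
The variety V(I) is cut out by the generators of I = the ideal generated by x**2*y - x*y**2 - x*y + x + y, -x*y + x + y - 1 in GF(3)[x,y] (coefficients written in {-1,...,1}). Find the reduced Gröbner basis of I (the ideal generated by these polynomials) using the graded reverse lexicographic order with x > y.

f_1 = x**2*y - x*y**2 - x*y + x + y, LT = x**2*y.
f_2 = -x*y + x + y - 1, LT = x*y.

S(f_1,f_2): lcm = x**2*y. S = -x*y**2 + x**2 + y.
  leading term x*y**2: subtract (y)·f_2 from -x*y**2 + x**2 + y → x**2 - x*y - y**2 - y
  leading term x**2: no divisor's leading term divides it; move x**2 to the remainder.
  leading term x*y: subtract (1)·f_2 from -x*y - y**2 - y → -y**2 - x + y + 1
  leading term y**2: no divisor's leading term divides it; move -y**2 to the remainder.
  leading term x: no divisor's leading term divides it; move -x to the remainder.
  leading term y: no divisor's leading term divides it; move y to the remainder.
  leading term 1: no divisor's leading term divides it; move 1 to the remainder.
  remainder x**2 - y**2 - x + y + 1 ≠ 0; add g_3 = x**2 - y**2 - x + y + 1 to the basis.

S(f_1,g_3): lcm = x**2*y. S = -x*y**2 + y**3 - y**2 + x.
  leading term x*y**2: subtract (y)·f_2 from -x*y**2 + y**3 - y**2 + x → y**3 - x*y + y**2 + x + y
  leading term y**3: no divisor's leading term divides it; move y**3 to the remainder.
  leading term x*y: subtract (1)·f_2 from -x*y + y**2 + x + y → y**2 + 1
  leading term y**2: no divisor's leading term divides it; move y**2 to the remainder.
  leading term 1: no divisor's leading term divides it; move 1 to the remainder.
  remainder y**3 + y**2 + 1 ≠ 0; add g_4 = y**3 + y**2 + 1 to the basis.

The other S-polynomials (S(f_2,g_3), S(f_1,g_4), S(f_2,g_4), S(g_3,g_4)) all reduce to 0 modulo the current basis, so we have a Gröbner basis.
Inter-reduce: drop elements whose leading term is divisible by another's, tail-reduce, and make monic.

G = {y**3 + y**2 + 1, x**2 - y**2 - x + y + 1, x*y - x - y + 1}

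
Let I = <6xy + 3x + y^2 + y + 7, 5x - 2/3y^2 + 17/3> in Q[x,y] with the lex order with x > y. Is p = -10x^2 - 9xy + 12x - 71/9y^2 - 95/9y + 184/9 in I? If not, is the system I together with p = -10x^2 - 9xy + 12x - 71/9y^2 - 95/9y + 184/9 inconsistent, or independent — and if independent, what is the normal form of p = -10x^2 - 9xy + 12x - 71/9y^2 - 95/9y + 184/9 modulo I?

First compute the reduced Gröbner basis of I by Buchberger's algorithm.
f_1 = 6xy + 3x + y^2 + y + 7, LT = xy.
f_2 = 5x - 2/3y^2 + 17/3, LT = x.

S(f_1,f_2): lcm = xy. S = 1/2x + 2/15y^3 + 1/6y^2 - 29/30y + 7/6.
  leading term x: subtract (1/10)·f_2 from 1/2x + 2/15y^3 + 1/6y^2 - 29/30y + 7/6 → 2/15y^3 + 7/30y^2 - 29/30y + 3/5
  leading term y^3: no divisor's leading term divides it; move 2/15y^3 to the remainder.
  leading term y^2: no divisor's leading term divides it; move 7/30y^2 to the remainder.
  leading term y: no divisor's leading term divides it; move -29/30y to the remainder.
  leading term 1: no divisor's leading term divides it; move 3/5 to the remainder.
  remainder 2/15y^3 + 7/30y^2 - 29/30y + 3/5 ≠ 0; add h_3 = 2/15y^3 + 7/30y^2 - 29/30y + 3/5 to the basis.

The other S-polynomials (S(f_1,h_3), S(f_2,h_3)) all reduce to 0 modulo the current basis, so we have a Gröbner basis.
Inter-reduce: drop elements whose leading term is divisible by another's, tail-reduce, and make monic.
Reduced Gröbner basis: {x - 2/15y^2 + 17/15, y^3 + 7/4y^2 - 29/4y + 9/2}.
Label its elements g_1 = x - 2/15y^2 + 17/15, g_2 = y^3 + 7/4y^2 - 29/4y + 9/2.

Reduce p = -10x^2 - 9xy + 12x - 71/9y^2 - 95/9y + 184/9 modulo G:
  leading term x^2: subtract (-10x)·g_1 from -10x^2 - 9xy + 12x - 71/9y^2 - 95/9y + 184/9 → -4/3xy^2 - 9xy + 70/3x - 71/9y^2 - 95/9y + 184/9
  leading term xy^2: subtract (-4/3y^2)·g_1 from -4/3xy^2 - 9xy + 70/3x - 71/9y^2 - 95/9y + 184/9 → -9xy + 70/3x - 8/45y^4 - 287/45y^2 - 95/9y + 184/9
  leading term xy: subtract (-9y)·g_1 from -9xy + 70/3x - 8/45y^4 - 287/45y^2 - 95/9y + 184/9 → 70/3x - 8/45y^4 - 6/5y^3 - 287/45y^2 - 16/45y + 184/9
  leading term x: subtract (70/3)·g_1 from 70/3x - 8/45y^4 - 6/5y^3 - 287/45y^2 - 16/45y + 184/9 → -8/45y^4 - 6/5y^3 - 49/15y^2 - 16/45y - 6
  leading term y^4: subtract (-8/45y)·g_2 from -8/45y^4 - 6/5y^3 - 49/15y^2 - 16/45y - 6 → -8/9y^3 - 41/9y^2 + 4/9y - 6
  leading term y^3: subtract (-8/9)·g_2 from -8/9y^3 - 41/9y^2 + 4/9y - 6 → -3y^2 - 6y - 2
  leading term y^2: no divisor's leading term divides it; move -3y^2 to the remainder.
  leading term y: no divisor's leading term divides it; move -6y to the remainder.
  leading term 1: no divisor's leading term divides it; move -2 to the remainder.
  normal form = -3y^2 - 6y - 2.
The normal form is nonzero, so p ∉ I. Since p minus its normal form lies in I, I + (p) = I + (r) where r = -3y^2 - 6y - 2; decide whether this ideal is the whole ring.
Run Buchberger on G together with r (pairs among the g_i already reduce to 0 since G is a Gröbner basis):
g_1 = x - 2/15y^2 + 17/15, LT = x.
g_2 = y^3 + 7/4y^2 - 29/4y + 9/2, LT = y^3.
r = -3y^2 - 6y - 2, LT = y^2.

S(g_2,r): lcm = y^3. S = -1/4y^2 - 95/12y + 9/2.
  leading term y^2: subtract (1/12)·r from -1/4y^2 - 95/12y + 9/2 → -89/12y + 14/3
  leading term y: no divisor's leading term divides it; move -89/12y to the remainder.
  leading term 1: no divisor's leading term divides it; move 14/3 to the remainder.
  remainder -89/12y + 14/3 ≠ 0; add m_4 = -89/12y + 14/3 to the basis.

S(g_2,m_4): lcm = y^3. S = 847/356y^2 - 29/4y + 9/2.
  leading term y^2: subtract (-847/1068)·r from 847/356y^2 - 29/4y + 9/2 → -4275/356y + 778/267
  leading term y: subtract (12825/7921)·m_4 from -4275/356y + 778/267 → -110308/23763
  leading term 1: no divisor's leading term divides it; move -110308/23763 to the remainder.
  remainder -110308/23763 ≠ 0; add m_5 = -110308/23763 to the basis.

The other S-polynomials (S(g_1,g_2), S(g_1,r), S(g_1,m_4), S(r,m_4), S(g_1,m_5), S(g_2,m_5), S(r,m_5), S(m_4,m_5)) all reduce to 0 modulo the current basis, so we have a Gröbner basis.
Inter-reduce: drop elements whose leading term is divisible by another's, tail-reduce, and make monic.
Reduced Gröbner basis: {1}.
The reduced Gröbner basis of I + (p) is {1}: the ideal is the whole ring, so the enlarged system has no common solution — adjoining p is inconsistent.

Adjoining -10x^2 - 9xy + 12x - 71/9y^2 - 95/9y + 184/9 makes the ideal the whole ring: the system is inconsistent.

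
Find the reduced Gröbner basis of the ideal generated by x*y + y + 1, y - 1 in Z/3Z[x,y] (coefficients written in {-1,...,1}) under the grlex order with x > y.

f_1 = x*y + y + 1, LT = x*y.
f_2 = y - 1, LT = y.

S(f_1,f_2): lcm = x*y. S = x + y + 1.
  leading term x: no divisor's leading term divides it; move x to the remainder.
  leading term y: subtract (1)·f_2 from y + 1 → -1
  leading term 1: no divisor's leading term divides it; move -1 to the remainder.
  remainder x - 1 ≠ 0; add g_3 = x - 1 to the basis.

The other S-polynomials (S(f_1,g_3), S(f_2,g_3)) all reduce to 0 modulo the current basis, so we have a Gröbner basis.
Inter-reduce: drop elements whose leading term is divisible by another's, tail-reduce, and make monic.

G = {x - 1, y - 1}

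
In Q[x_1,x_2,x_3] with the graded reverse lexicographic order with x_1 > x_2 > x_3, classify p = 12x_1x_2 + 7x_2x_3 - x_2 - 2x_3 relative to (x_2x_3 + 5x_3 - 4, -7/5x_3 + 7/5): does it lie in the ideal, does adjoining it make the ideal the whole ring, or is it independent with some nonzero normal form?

First compute the reduced Gröbner basis of I by Buchberger's algorithm.
f_1 = x_2x_3 + 5x_3 - 4, LT = x_2x_3.
f_2 = -7/5x_3 + 7/5, LT = x_3.

S(f_1,f_2): lcm = x_2x_3. S = x_2 + 5x_3 - 4.
  reduce S modulo (f_1, f_2):
  remainder x_2 + 1 ≠ 0; add h_3 = x_2 + 1 to the basis.

The other S-polynomials (S(f_1,h_3), S(f_2,h_3)) all reduce to 0 modulo the current basis, so we have a Gröbner basis.
Inter-reduce: drop elements whose leading term is divisible by another's, tail-reduce, and make monic.
Reduced Gröbner basis: {x_2 + 1, x_3 - 1}.
Label its elements g_1 = x_2 + 1, g_2 = x_3 - 1.

Reduce p = 12x_1x_2 + 7x_2x_3 - x_2 - 2x_3 modulo G:
  leading term x_1x_2: subtract (12x_1)·g_1 from 12x_1x_2 + 7x_2x_3 - x_2 - 2x_3 → 7x_2x_3 - 12x_1 - x_2 - 2x_3
  leading term x_2x_3: subtract (7x_3)·g_1 from 7x_2x_3 - 12x_1 - x_2 - 2x_3 → -12x_1 - x_2 - 9x_3
  leading term x_1: no divisor's leading term divides it; move -12x_1 to the remainder.
  leading term x_2: subtract (-1)·g_1 from -x_2 - 9x_3 → -9x_3 + 1
  leading term x_3: subtract (-9)·g_2 from -9x_3 + 1 → -8
  leading term 1: no divisor's leading term divides it; move -8 to the remainder.
  normal form = -12x_1 - 8.
The normal form is nonzero, so p ∉ I. Since p minus its normal form lies in I, I + (p) = I + (r) where r = -12x_1 - 8; decide whether this ideal is the whole ring.
Run Buchberger on G together with r (pairs among the g_i already reduce to 0 since G is a Gröbner basis):
g_1 = x_2 + 1, LT = x_2.
g_2 = x_3 - 1, LT = x_3.
r = -12x_1 - 8, LT = x_1.

The S-polynomials (S(g_1,g_2), S(g_1,r), S(g_2,r)) all reduce to 0 modulo the current basis, so we have a Gröbner basis.
Inter-reduce: drop elements whose leading term is divisible by another's, tail-reduce, and make monic.
Reduced Gröbner basis: {x_1 + 2/3, x_2 + 1, x_3 - 1}.
The reduced Gröbner basis of I + (p) is {x_1 + 2/3, x_2 + 1, x_3 - 1} ≠ {1}, a proper ideal, so the enlarged system stays consistent: p is independent of I, with normal form -12x_1 - 8.

12x_1x_2 + 7x_2x_3 - x_2 - 2x_3 is independent of I; its normal form modulo I is -12x_1 - 8.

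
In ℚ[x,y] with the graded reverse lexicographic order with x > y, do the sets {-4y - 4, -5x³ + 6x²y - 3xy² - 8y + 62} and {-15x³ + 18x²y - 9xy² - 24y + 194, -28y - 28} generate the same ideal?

No, the ideals differ.

Equality of ideals is decidable: compute both reduced Gröbner bases (unique for the ordering) and check whether they agree.
Buchberger on the first generating set:
f_1 = -4y - 4, LT = y.
f_2 = -5x³ + 6x²y - 3xy² - 8y + 62, LT = x³.

The S-polynomials (S(f_1,f_2)) all reduce to 0 modulo the current basis, so we have a Gröbner basis.
Inter-reduce: drop elements whose leading term is divisible by another's, tail-reduce, and make monic.
Reduced Gröbner basis: {x³ + 6/5x² + ⅗x - 14, y + 1}.

Buchberger on the second generating set:
h_1 = -15x³ + 18x²y - 9xy² - 24y + 194, LT = x³.
h_2 = -28y - 28, LT = y.

The S-polynomials (S(h_1,h_2)) all reduce to 0 modulo the current basis, so we have a Gröbner basis.
Inter-reduce: drop elements whose leading term is divisible by another's, tail-reduce, and make monic.
Reduced Gröbner basis: {x³ + 6/5x² + ⅗x - 218/15, y + 1}.

Since the reduced bases disagree, the two ideals are not the same.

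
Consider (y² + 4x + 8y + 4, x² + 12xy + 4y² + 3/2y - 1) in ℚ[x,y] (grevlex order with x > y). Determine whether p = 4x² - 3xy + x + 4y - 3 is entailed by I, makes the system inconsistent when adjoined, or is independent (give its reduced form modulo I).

4x² - 3xy + x + 4y - 3 is independent of I; its normal form modulo I is -51xy + 65x + 126y + 65.

First compute the reduced Gröbner basis of I by Buchberger's algorithm.
f_1 = y² + 4x + 8y + 4, LT = y².
f_2 = x² + 12xy + 4y² + 3/2y - 1, LT = x².

The S-polynomials (S(f_1,f_2)) all reduce to 0 modulo the current basis, so we have a Gröbner basis.
Inter-reduce: drop elements whose leading term is divisible by another's, tail-reduce, and make monic.
Reduced Gröbner basis: {x² + 12xy - 16x - 61/2y - 17, y² + 4x + 8y + 4}.
Label its elements g_1 = x² + 12xy - 16x - 61/2y - 17, g_2 = y² + 4x + 8y + 4.

Reduce p = 4x² - 3xy + x + 4y - 3 modulo G:
  leading term x²: subtract (4)·g_1 from 4x² - 3xy + x + 4y - 3 → -51xy + 65x + 126y + 65
  leading term xy: no divisor's leading term divides it; move -51xy to the remainder.
  leading term x: no divisor's leading term divides it; move 65x to the remainder.
  leading term y: no divisor's leading term divides it; move 126y to the remainder.
  leading term 1: no divisor's leading term divides it; move 65 to the remainder.
  normal form = -51xy + 65x + 126y + 65.
The normal form is nonzero, so p ∉ I. Since p minus its normal form lies in I, I + (p) = I + (r) where r = -51xy + 65x + 126y + 65; decide whether this ideal is the whole ring.
Run Buchberger on G together with r (pairs among the g_i already reduce to 0 since G is a Gröbner basis):
g_1 = x² + 12xy - 16x - 61/2y - 17, LT = x².
g_2 = y² + 4x + 8y + 4, LT = y².
r = -51xy + 65x + 126y + 65, LT = xy.

S(g_1,r): lcm = x²y. S = 12xy² + 65/51x² - 230/17xy - 61/2y² + 65/51x - 17y.
  leading term xy²: subtract (12x)·g_2 from 12xy² + 65/51x² - 230/17xy - 61/2y² + 65/51x - 17y → -2383/51x² - 1862/17xy - 61/2y² - 2383/51x - 17y
  leading term x²: subtract (-2383/51)·g_1 from -2383/51x² - 1862/17xy - 61/2y² - 2383/51x - 17y → 7670/17xy - 61/2y² - 2383/3x - 147097/102y - 2383/3
  leading term xy: subtract (-7670/867)·r from 7670/17xy - 61/2y² - 2383/3x - 147097/102y - 2383/3 → -61/2y² - 63379/289x - 567809/1734y - 63379/289
  leading term y²: subtract (-61/2)·g_2 from -61/2y² - 63379/289x - 567809/1734y - 63379/289 → -28121/289x - 144713/1734y - 28121/289
  leading term x: no divisor's leading term divides it; move -28121/289x to the remainder.
  leading term y: no divisor's leading term divides it; move -144713/1734y to the remainder.
  leading term 1: no divisor's leading term divides it; move -28121/289 to the remainder.
  remainder -28121/289x - 144713/1734y - 28121/289 ≠ 0; add m_4 = -28121/289x - 144713/1734y - 28121/289 to the basis.

S(g_2,r): lcm = xy². S = 4x² + 473/51xy + 42/17y² + 4x + 65/51y.
  leading term x²: subtract (4)·g_1 from 4x² + 473/51xy + 42/17y² + 4x + 65/51y → -1975/51xy + 42/17y² + 68x + 6287/51y + 68
  leading term xy: subtract (1975/2601)·r from -1975/51xy + 42/17y² + 68x + 6287/51y + 68 → 42/17y² + 48493/2601x + 23929/867y + 48493/2601
  leading term y²: subtract (42/17)·g_2 from 42/17y² + 48493/2601x + 23929/867y + 48493/2601 → 22789/2601x + 6793/867y + 22789/2601
  leading term x: subtract (-22789/253089)·m_4 from 22789/2601x + 6793/867y + 22789/2601 → 8270741/25815078y
  leading term y: no divisor's leading term divides it; move 8270741/25815078y to the remainder.
  remainder 8270741/25815078y ≠ 0; add m_5 = 8270741/25815078y to the basis.

The other S-polynomials (S(g_1,g_2), S(g_1,m_4), S(g_2,m_4), S(r,m_4), S(g_1,m_5), S(g_2,m_5), S(r,m_5), S(m_4,m_5)) all reduce to 0 modulo the current basis, so we have a Gröbner basis.
Inter-reduce: drop elements whose leading term is divisible by another's, tail-reduce, and make monic.
Reduced Gröbner basis: {x + 1, y}.
The reduced Gröbner basis of I + (p) is {x + 1, y} ≠ {1}, a proper ideal, so the enlarged system stays consistent: p is independent of I, with normal form -51xy + 65x + 126y + 65.

Ideal membership is decidable via reduction modulo a Gröbner basis.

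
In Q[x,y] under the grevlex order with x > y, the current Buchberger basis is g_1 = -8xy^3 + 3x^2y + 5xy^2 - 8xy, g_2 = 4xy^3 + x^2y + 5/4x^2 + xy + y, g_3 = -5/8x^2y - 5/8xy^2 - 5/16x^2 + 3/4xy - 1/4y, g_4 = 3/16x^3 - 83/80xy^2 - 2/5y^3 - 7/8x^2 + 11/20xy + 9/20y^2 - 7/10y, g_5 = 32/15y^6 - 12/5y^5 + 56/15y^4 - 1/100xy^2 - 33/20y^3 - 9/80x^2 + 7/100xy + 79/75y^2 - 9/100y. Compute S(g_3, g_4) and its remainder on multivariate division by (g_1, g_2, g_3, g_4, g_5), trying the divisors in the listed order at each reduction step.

lcm(LM(g_3), LM(g_4)) = x^3y.
S = (lcm/LT(g_3))·g_3 − (lcm/LT(g_4))·g_4 = x^2y^2 + 83/15xy^3 + 32/15y^4 + 1/2x^3 + 52/15x^2y - 44/15xy^2 - 12/5y^3 + 2/5xy + 56/15y^2.
Reduce S modulo (g_1, g_2, g_3, g_4, g_5) in that order:
  leading term x^2y^2: subtract (-8/5y)·g_3 from x^2y^2 + 83/15xy^3 + 32/15y^4 + 1/2x^3 + 52/15x^2y - 44/15xy^2 - 12/5y^3 + 2/5xy + 56/15y^2 → 68/15xy^3 + 32/15y^4 + 1/2x^3 + 89/30x^2y - 26/15xy^2 - 12/5y^3 + 2/5xy + 10/3y^2
  leading term xy^3: subtract (-17/30)·g_1 from 68/15xy^3 + 32/15y^4 + 1/2x^3 + 89/30x^2y - 26/15xy^2 - 12/5y^3 + 2/5xy + 10/3y^2 → 32/15y^4 + 1/2x^3 + 14/3x^2y + 11/10xy^2 - 12/5y^3 - 62/15xy + 10/3y^2
  leading term y^4: no divisor's leading term divides it; move 32/15y^4 to the remainder.
  leading term x^3: subtract (8/3)·g_4 from 1/2x^3 + 14/3x^2y + 11/10xy^2 - 12/5y^3 - 62/15xy + 10/3y^2 → 14/3x^2y + 58/15xy^2 - 4/3y^3 + 7/3x^2 - 28/5xy + 32/15y^2 + 28/15y
  leading term x^2y: subtract (-112/15)·g_3 from 14/3x^2y + 58/15xy^2 - 4/3y^3 + 7/3x^2 - 28/5xy + 32/15y^2 + 28/15y → -4/5xy^2 - 4/3y^3 + 32/15y^2
  leading term xy^2: no divisor's leading term divides it; move -4/5xy^2 to the remainder.
  leading term y^3: no divisor's leading term divides it; move -4/3y^3 to the remainder.
  leading term y^2: no divisor's leading term divides it; move 32/15y^2 to the remainder.
The remainder 32/15y^4 - 4/5xy^2 - 4/3y^3 + 32/15y^2 is nonzero, so it would be added as the next basis element.

S(g_3, g_4) = x^2y^2 + 83/15xy^3 + 32/15y^4 + 1/2x^3 + 52/15x^2y - 44/15xy^2 - 12/5y^3 + 2/5xy + 56/15y^2; remainder on division = 32/15y^4 - 4/5xy^2 - 4/3y^3 + 32/15y^2.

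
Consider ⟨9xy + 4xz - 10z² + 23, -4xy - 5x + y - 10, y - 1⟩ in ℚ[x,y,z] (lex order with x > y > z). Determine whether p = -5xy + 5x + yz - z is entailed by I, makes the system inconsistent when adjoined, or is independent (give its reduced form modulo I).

First compute the reduced Gröbner basis of I by Buchberger's algorithm.
f_1 = 9xy + 4xz - 10z² + 23, LT = xy.
f_2 = -4xy - 5x + y - 10, LT = xy.
f_3 = y - 1, LT = y.

S(f_1,f_2): lcm = xy. S = 4/9xz - 5/4x + ¼y - 10/9z² + 1/18.
  reduce S modulo (f_1, f_2, f_3):
  remainder 4/9xz - 5/4x - 10/9z² + 11/36 ≠ 0; add h_4 = 4/9xz - 5/4x - 10/9z² + 11/36 to the basis.

S(f_1,f_3): lcm = xy. S = 4/9xz + x - 10/9z² + 23/9.
  reduce S modulo (f_1, f_2, f_3, h_4):
  remainder 9/4x + 9/4 ≠ 0; add h_5 = 9/4x + 9/4 to the basis.

S(f_1,h_4): lcm = xyz. S = 45/16xy + 4/9xz² + 5/2yz² - 11/16y - 10/9z³ + 23/9z.
  reduce S modulo (f_1, f_2, f_3, h_4, h_5):
  remainder 45/8z² + 9/4z - 63/8 ≠ 0; add h_6 = 45/8z² + 9/4z - 63/8 to the basis.

The other S-polynomials (S(f_2,f_3), S(f_2,h_4), S(f_3,h_4), S(f_1,h_5), S(f_2,h_5), S(f_3,h_5), S(h_4,h_5), S(f_1,h_6), S(f_2,h_6), S(f_3,h_6), S(h_4,h_6), S(h_5,h_6)) all reduce to 0 modulo the current basis, so we have a Gröbner basis.
Inter-reduce: drop elements whose leading term is divisible by another's, tail-reduce, and make monic.
Reduced Gröbner basis: {x + 1, y - 1, z² + ⅖z - 7/5}.
Label its elements g_1 = x + 1, g_2 = y - 1, g_3 = z² + ⅖z - 7/5.

Reduce p = -5xy + 5x + yz - z modulo G:
  leading term xy: subtract (-5y)·g_1 from -5xy + 5x + yz - z → 5x + yz + 5y - z
  leading term x: subtract (5)·g_1 from 5x + yz + 5y - z → yz + 5y - z - 5
  leading term yz: subtract (z)·g_2 from yz + 5y - z - 5 → 5y - 5
  leading term y: subtract (5)·g_2 from 5y - 5 → 0
  normal form = 0.
Since the normal form is 0, p ∈ I.

-5xy + 5x + yz - z lies in I (it reduces to 0).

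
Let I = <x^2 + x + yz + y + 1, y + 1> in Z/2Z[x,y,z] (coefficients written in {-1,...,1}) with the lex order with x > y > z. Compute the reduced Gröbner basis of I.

G = {x^2 + x + z, y + 1}

f_1 = x^2 + x + yz + y + 1, LT = x^2.
f_2 = y + 1, LT = y.

The S-polynomials (S(f_1,f_2)) all reduce to 0 modulo the current basis, so we have a Gröbner basis.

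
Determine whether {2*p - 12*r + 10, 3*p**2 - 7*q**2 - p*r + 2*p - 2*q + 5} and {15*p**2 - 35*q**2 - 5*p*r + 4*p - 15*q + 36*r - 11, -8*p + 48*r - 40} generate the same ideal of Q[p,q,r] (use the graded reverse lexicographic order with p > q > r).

Since reduced Gröbner bases are canonical representatives of ideals under a given ordering, it suffices to compute and compare them.
Buchberger on the first generating set:
f_1 = 2*p - 12*r + 10, LT = p.
f_2 = 3*p**2 - 7*q**2 - p*r + 2*p - 2*q + 5, LT = p**2.

S(f_1,f_2): lcm = p**2. S = 7/3*q**2 - 17/3*p*r + 13/3*p + 2/3*q - 5/3.
  reduce S modulo (f_1, f_2):
  remainder 7/3*q**2 - 34*r**2 + 2/3*q + 163/3*r - 70/3 ≠ 0; add g_3 = 7/3*q**2 - 34*r**2 + 2/3*q + 163/3*r - 70/3 to the basis.

The other S-polynomials (S(f_1,g_3), S(f_2,g_3)) all reduce to 0 modulo the current basis, so we have a Gröbner basis.
Inter-reduce: drop elements whose leading term is divisible by another's, tail-reduce, and make monic.
Reduced Gröbner basis: {q**2 - 102/7*r**2 + 2/7*q + 163/7*r - 10, p - 6*r + 5}.

Buchberger on the second generating set:
h_1 = 15*p**2 - 35*q**2 - 5*p*r + 4*p - 15*q + 36*r - 11, LT = p**2.
h_2 = -8*p + 48*r - 40, LT = p.

S(h_1,h_2): lcm = p**2. S = -7/3*q**2 + 17/3*p*r - 71/15*p - q + 12/5*r - 11/15.
  reduce S modulo (h_1, h_2):
  remainder -7/3*q**2 + 34*r**2 - q - 163/3*r + 344/15 ≠ 0; add k_3 = -7/3*q**2 + 34*r**2 - q - 163/3*r + 344/15 to the basis.

The other S-polynomials (S(h_1,k_3), S(h_2,k_3)) all reduce to 0 modulo the current basis, so we have a Gröbner basis.
Inter-reduce: drop elements whose leading term is divisible by another's, tail-reduce, and make monic.
Reduced Gröbner basis: {q**2 - 102/7*r**2 + 3/7*q + 163/7*r - 344/35, p - 6*r + 5}.

These differ, so the ideals are not equal.

No, the ideals differ.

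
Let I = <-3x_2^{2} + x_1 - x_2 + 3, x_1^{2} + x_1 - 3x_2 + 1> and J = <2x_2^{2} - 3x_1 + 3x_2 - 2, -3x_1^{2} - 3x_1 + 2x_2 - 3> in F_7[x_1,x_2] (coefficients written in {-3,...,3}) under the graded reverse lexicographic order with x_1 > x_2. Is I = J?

Yes, the ideals are equal.

For a fixed monomial order, each ideal has a unique reduced Gröbner basis; comparing bases decides equality.
Buchberger on the first generating set:
f_1 = -3x_2^{2} + x_1 - x_2 + 3, LT = x_2^{2}.
f_2 = x_1^{2} + x_1 - 3x_2 + 1, LT = x_1^{2}.

S(f_1,f_2): leading monomials are coprime, so the S-polynomial reduces to 0 (Buchberger's first criterion).
Every S-polynomial of the final basis reduces to 0, so we have a Gröbner basis.
Inter-reduce: drop elements whose leading term is divisible by another's, tail-reduce, and make monic.
Reduced Gröbner basis: {x_1^{2} + x_1 - 3x_2 + 1, x_2^{2} + 2x_1 - 2x_2 - 1}.

Buchberger on the second generating set:
h_1 = 2x_2^{2} - 3x_1 + 3x_2 - 2, LT = x_2^{2}.
h_2 = -3x_1^{2} - 3x_1 + 2x_2 - 3, LT = x_1^{2}.

S(h_1,h_2): leading monomials are coprime, so the S-polynomial reduces to 0 (Buchberger's first criterion).
Every S-polynomial of the final basis reduces to 0, so we have a Gröbner basis.
Inter-reduce: drop elements whose leading term is divisible by another's, tail-reduce, and make monic.
Reduced Gröbner basis: {x_1^{2} + x_1 - 3x_2 + 1, x_2^{2} + 2x_1 - 2x_2 - 1}.

The two bases agree; hence the ideals are identical.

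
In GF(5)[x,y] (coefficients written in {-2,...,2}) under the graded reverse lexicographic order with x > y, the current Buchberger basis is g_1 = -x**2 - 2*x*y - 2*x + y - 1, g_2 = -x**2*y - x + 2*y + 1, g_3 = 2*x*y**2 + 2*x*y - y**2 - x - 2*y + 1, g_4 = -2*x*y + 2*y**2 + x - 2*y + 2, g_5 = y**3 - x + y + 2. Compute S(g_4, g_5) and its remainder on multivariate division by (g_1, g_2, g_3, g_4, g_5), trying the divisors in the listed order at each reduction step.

lcm(LM(g_4), LM(g_5)) = x*y**3.
S = (lcm/LT(g_4))·g_4 − (lcm/LT(g_5))·g_5 = -y**4 + 2*x*y**2 + y**3 + x**2 - x*y - y**2 - 2*x.
Reduce S modulo (g_1, g_2, g_3, g_4, g_5) in that order:
  leading term y**4: subtract (-y)·g_5 from -y**4 + 2*x*y**2 + y**3 + x**2 - x*y - y**2 - 2*x → 2*x*y**2 + y**3 + x**2 - 2*x*y - 2*x + 2*y
  leading term x*y**2: subtract (1)·g_3 from 2*x*y**2 + y**3 + x**2 - 2*x*y - 2*x + 2*y → y**3 + x**2 + x*y + y**2 - x - y - 1
  leading term y**3: subtract (1)·g_5 from y**3 + x**2 + x*y + y**2 - x - y - 1 → x**2 + x*y + y**2 - 2*y + 2
  leading term x**2: subtract (-1)·g_1 from x**2 + x*y + y**2 - 2*y + 2 → -x*y + y**2 - 2*x - y + 1
  leading term x*y: subtract (-2)·g_4 from -x*y + y**2 - 2*x - y + 1 → 0
The remainder is 0, so this S-polynomial contributes no new basis element.

S(g_4, g_5) = -y**4 + 2*x*y**2 + y**3 + x**2 - x*y - y**2 - 2*x; remainder on division = 0.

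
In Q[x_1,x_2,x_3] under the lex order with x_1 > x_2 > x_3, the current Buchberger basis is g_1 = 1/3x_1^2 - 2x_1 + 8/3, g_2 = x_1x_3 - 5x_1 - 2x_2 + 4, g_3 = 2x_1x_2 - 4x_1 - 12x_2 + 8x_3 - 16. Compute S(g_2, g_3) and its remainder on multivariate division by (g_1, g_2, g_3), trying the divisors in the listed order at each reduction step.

lcm(LM(g_2), LM(g_3)) = x_1x_2x_3.
S = (lcm/LT(g_2))·g_2 − (lcm/LT(g_3))·g_3 = -5x_1x_2 + 2x_1x_3 - 2x_2^2 + 6x_2x_3 + 4x_2 - 4x_3^2 + 8x_3.
Reduce S modulo (g_1, g_2, g_3) in that order:
  leading term x_1x_2: subtract (-5/2)·g_3 from -5x_1x_2 + 2x_1x_3 - 2x_2^2 + 6x_2x_3 + 4x_2 - 4x_3^2 + 8x_3 → 2x_1x_3 - 10x_1 - 2x_2^2 + 6x_2x_3 - 26x_2 - 4x_3^2 + 28x_3 - 40
  leading term x_1x_3: subtract (2)·g_2 from 2x_1x_3 - 10x_1 - 2x_2^2 + 6x_2x_3 - 26x_2 - 4x_3^2 + 28x_3 - 40 → -2x_2^2 + 6x_2x_3 - 22x_2 - 4x_3^2 + 28x_3 - 48
  leading term x_2^2: no divisor's leading term divides it; move -2x_2^2 to the remainder.
  leading term x_2x_3: no divisor's leading term divides it; move 6x_2x_3 to the remainder.
  leading term x_2: no divisor's leading term divides it; move -22x_2 to the remainder.
  leading term x_3^2: no divisor's leading term divides it; move -4x_3^2 to the remainder.
  leading term x_3: no divisor's leading term divides it; move 28x_3 to the remainder.
  leading term 1: no divisor's leading term divides it; move -48 to the remainder.
The remainder -2x_2^2 + 6x_2x_3 - 22x_2 - 4x_3^2 + 28x_3 - 48 is nonzero, so it would be added as the next basis element.

S(g_2, g_3) = -5x_1x_2 + 2x_1x_3 - 2x_2^2 + 6x_2x_3 + 4x_2 - 4x_3^2 + 8x_3; remainder on division = -2x_2^2 + 6x_2x_3 - 22x_2 - 4x_3^2 + 28x_3 - 48.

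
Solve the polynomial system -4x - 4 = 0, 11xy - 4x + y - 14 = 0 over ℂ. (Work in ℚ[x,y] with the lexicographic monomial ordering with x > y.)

{(-1, -1)}

Compute a lex Gröbner basis by Buchberger's algorithm.
f_1 = -4x - 4, LT = x.
f_2 = 11xy - 4x + y - 14, LT = xy.

S(f_1,f_2): lcm = xy. S = 4/11x + 10/11y + 14/11.
  leading term x: subtract (-1/11)·f_1 from 4/11x + 10/11y + 14/11 → 10/11y + 10/11
  leading term y: no divisor's leading term divides it; move 10/11y to the remainder.
  leading term 1: no divisor's leading term divides it; move 10/11 to the remainder.
  remainder 10/11y + 10/11 ≠ 0; add h_3 = 10/11y + 10/11 to the basis.

S(f_1,h_3): leading monomials are coprime, so the S-polynomial reduces to 0 (Buchberger's first criterion).
S(f_2,h_3): lcm = xy. S = -15/11x + 1/11y - 14/11.
  leading term x: subtract (15/44)·f_1 from -15/11x + 1/11y - 14/11 → 1/11y + 1/11
  leading term y: subtract (1/10)·h_3 from 1/11y + 1/11 → 0
  remainder 0.

Every S-polynomial of the final basis reduces to 0, so we have a Gröbner basis.
Inter-reduce: drop elements whose leading term is divisible by another's, tail-reduce, and make monic.
Reduced Gröbner basis: {x + 1, y + 1}.

From the last basis element, y + 1 = 0, so y takes values in {-1}. Each choice, substituted upward through the basis, yields the corresponding point(s) of the solution set.
  y = -1: the earlier basis element becomes x + 1 = 0, giving x = -1 — point (-1, -1).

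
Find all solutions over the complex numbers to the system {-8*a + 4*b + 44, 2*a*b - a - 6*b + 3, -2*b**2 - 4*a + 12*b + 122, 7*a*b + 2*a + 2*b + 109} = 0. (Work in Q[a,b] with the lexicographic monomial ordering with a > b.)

Compute a lex Gröbner basis by Buchberger's algorithm.
f_1 = -8*a + 4*b + 44, LT = a.
f_2 = 2*a*b - a - 6*b + 3, LT = a*b.
f_3 = -4*a - 2*b**2 + 12*b + 122, LT = a.
f_4 = 7*a*b + 2*a + 2*b + 109, LT = a*b.

S(f_1,f_2): lcm = a*b. S = 1/2*a - 1/2*b**2 - 5/2*b - 3/2.
  leading term a: subtract (-1/16)·f_1 from 1/2*a - 1/2*b**2 - 5/2*b - 3/2 → -1/2*b**2 - 9/4*b + 5/4
  leading term b**2: no divisor's leading term divides it; move -1/2*b**2 to the remainder.
  leading term b: no divisor's leading term divides it; move -9/4*b to the remainder.
  leading term 1: no divisor's leading term divides it; move 5/4 to the remainder.
  remainder -1/2*b**2 - 9/4*b + 5/4 ≠ 0; add h_5 = -1/2*b**2 - 9/4*b + 5/4 to the basis.

S(f_1,f_3): lcm = a. S = -1/2*b**2 + 5/2*b + 25.
  leading term b**2: subtract (1)·h_5 from -1/2*b**2 + 5/2*b + 25 → 19/4*b + 95/4
  leading term b: no divisor's leading term divides it; move 19/4*b to the remainder.
  leading term 1: no divisor's leading term divides it; move 95/4 to the remainder.
  remainder 19/4*b + 95/4 ≠ 0; add h_6 = 19/4*b + 95/4 to the basis.

The other S-polynomials (S(f_1,f_4), S(f_2,f_3), S(f_2,f_4), S(f_3,f_4), S(f_1,h_5), S(f_2,h_5), S(f_3,h_5), S(f_4,h_5), S(f_1,h_6), S(f_2,h_6), S(f_3,h_6), S(f_4,h_6), S(h_5,h_6)) all reduce to 0 modulo the current basis, so we have a Gröbner basis.
Inter-reduce: drop elements whose leading term is divisible by another's, tail-reduce, and make monic.
Reduced Gröbner basis: {a - 3, b + 5}.

The lex basis is triangular: the last element involves only b. Solving b + 5 = 0 gives b ∈ {-5}; substituting each value into the earlier elements determines the remaining variables.
  b = -5: the earlier basis element becomes a - 3 = 0, giving a = 3 — point (3, -5).

{(3, -5)}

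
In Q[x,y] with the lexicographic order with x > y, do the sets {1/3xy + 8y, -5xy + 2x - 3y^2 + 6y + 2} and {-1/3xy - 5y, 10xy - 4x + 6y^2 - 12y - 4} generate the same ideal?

No, the ideals differ.

Two ideals are equal iff their reduced Gröbner bases coincide (the reduced basis is unique for a fixed ordering).
Buchberger on the first generating set:
f_1 = 1/3xy + 8y, LT = xy.
f_2 = -5xy + 2x - 3y^2 + 6y + 2, LT = xy.

S(f_1,f_2): lcm = xy. S = 2/5x - 3/5y^2 + 126/5y + 2/5.
  reduce S modulo (f_1, f_2):
  remainder 2/5x - 3/5y^2 + 126/5y + 2/5 ≠ 0; add g_3 = 2/5x - 3/5y^2 + 126/5y + 2/5 to the basis.

S(f_1,g_3): lcm = xy. S = 3/2y^3 - 63y^2 + 23y.
  reduce S modulo (f_1, f_2, g_3):
  remainder 3/2y^3 - 63y^2 + 23y ≠ 0; add g_4 = 3/2y^3 - 63y^2 + 23y to the basis.

The other S-polynomials (S(f_2,g_3), S(f_1,g_4), S(f_2,g_4), S(g_3,g_4)) all reduce to 0 modulo the current basis, so we have a Gröbner basis.
Inter-reduce: drop elements whose leading term is divisible by another's, tail-reduce, and make monic.
Reduced Gröbner basis: {x - 3/2y^2 + 63y + 1, y^3 - 42y^2 + 46/3y}.

Buchberger on the second generating set:
h_1 = -1/3xy - 5y, LT = xy.
h_2 = 10xy - 4x + 6y^2 - 12y - 4, LT = xy.

S(h_1,h_2): lcm = xy. S = 2/5x - 3/5y^2 + 81/5y + 2/5.
  reduce S modulo (h_1, h_2):
  remainder 2/5x - 3/5y^2 + 81/5y + 2/5 ≠ 0; add k_3 = 2/5x - 3/5y^2 + 81/5y + 2/5 to the basis.

S(h_1,k_3): lcm = xy. S = 3/2y^3 - 81/2y^2 + 14y.
  reduce S modulo (h_1, h_2, k_3):
  remainder 3/2y^3 - 81/2y^2 + 14y ≠ 0; add k_4 = 3/2y^3 - 81/2y^2 + 14y to the basis.

The other S-polynomials (S(h_2,k_3), S(h_1,k_4), S(h_2,k_4), S(k_3,k_4)) all reduce to 0 modulo the current basis, so we have a Gröbner basis.
Inter-reduce: drop elements whose leading term is divisible by another's, tail-reduce, and make monic.
Reduced Gröbner basis: {x - 3/2y^2 + 81/2y + 1, y^3 - 27y^2 + 28/3y}.

These differ, so the ideals are not equal.
The choice of monomial ordering does not affect the verdict — as long as both bases are computed under the same ordering, their equality decides ideal equality.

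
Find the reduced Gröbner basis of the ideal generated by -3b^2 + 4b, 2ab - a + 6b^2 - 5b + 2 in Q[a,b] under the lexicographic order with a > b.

f_1 = -3b^2 + 4b, LT = b^2.
f_2 = 2ab - a + 6b^2 - 5b + 2, LT = ab.

S(f_1,f_2): lcm = ab^2. S = -5/6ab - 3b^3 + 5/2b^2 - b.
  leading term ab: subtract (-5/12)·f_2 from -5/6ab - 3b^3 + 5/2b^2 - b → -5/12a - 3b^3 + 5b^2 - 37/12b + 5/6
  leading term a: no divisor's leading term divides it; move -5/12a to the remainder.
  leading term b^3: subtract (b)·f_1 from -3b^3 + 5b^2 - 37/12b + 5/6 → b^2 - 37/12b + 5/6
  leading term b^2: subtract (-1/3)·f_1 from b^2 - 37/12b + 5/6 → -7/4b + 5/6
  leading term b: no divisor's leading term divides it; move -7/4b to the remainder.
  leading term 1: no divisor's leading term divides it; move 5/6 to the remainder.
  remainder -5/12a - 7/4b + 5/6 ≠ 0; add g_3 = -5/12a - 7/4b + 5/6 to the basis.

S(f_1,g_3): leading monomials are coprime, so the S-polynomial reduces to 0 (Buchberger's first criterion).
S(f_2,g_3): lcm = ab. S = -1/2a - 6/5b^2 - 1/2b + 1.
  leading term a: subtract (6/5)·g_3 from -1/2a - 6/5b^2 - 1/2b + 1 → -6/5b^2 + 8/5b
  leading term b^2: subtract (2/5)·f_1 from -6/5b^2 + 8/5b → 0
  remainder 0.

Every S-polynomial of the final basis reduces to 0, so we have a Gröbner basis.
Inter-reduce: drop elements whose leading term is divisible by another's, tail-reduce, and make monic.

G = {a + 21/5b - 2, b^2 - 4/3b}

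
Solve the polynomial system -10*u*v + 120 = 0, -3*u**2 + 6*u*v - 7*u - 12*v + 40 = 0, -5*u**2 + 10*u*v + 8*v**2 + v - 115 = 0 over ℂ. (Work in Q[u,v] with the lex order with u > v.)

{(4, 3)}

Compute a lex Gröbner basis by Buchberger's algorithm.
f_1 = -10*u*v + 120, LT = u*v.
f_2 = -3*u**2 + 6*u*v - 7*u - 12*v + 40, LT = u**2.
f_3 = -5*u**2 + 10*u*v + 8*v**2 + v - 115, LT = u**2.

S(f_1,f_2): lcm = u**2*v. S = 2*u*v**2 - 7/3*u*v - 12*u - 4*v**2 + 40/3*v.
  leading term u*v**2: subtract (-1/5*v)·f_1 from 2*u*v**2 - 7/3*u*v - 12*u - 4*v**2 + 40/3*v → -7/3*u*v - 12*u - 4*v**2 + 112/3*v
  leading term u*v: subtract (7/30)·f_1 from -7/3*u*v - 12*u - 4*v**2 + 112/3*v → -12*u - 4*v**2 + 112/3*v - 28
  leading term u: no divisor's leading term divides it; move -12*u to the remainder.
  leading term v**2: no divisor's leading term divides it; move -4*v**2 to the remainder.
  leading term v: no divisor's leading term divides it; move 112/3*v to the remainder.
  leading term 1: no divisor's leading term divides it; move -28 to the remainder.
  remainder -12*u - 4*v**2 + 112/3*v - 28 ≠ 0; add h_4 = -12*u - 4*v**2 + 112/3*v - 28 to the basis.

S(f_1,f_3): lcm = u**2*v. S = 2*u*v**2 - 12*u + 8/5*v**3 + 1/5*v**2 - 23*v.
  leading term u*v**2: subtract (-1/5*v)·f_1 from 2*u*v**2 - 12*u + 8/5*v**3 + 1/5*v**2 - 23*v → -12*u + 8/5*v**3 + 1/5*v**2 + v
  leading term u: subtract (1)·h_4 from -12*u + 8/5*v**3 + 1/5*v**2 + v → 8/5*v**3 + 21/5*v**2 - 109/3*v + 28
  leading term v**3: no divisor's leading term divides it; move 8/5*v**3 to the remainder.
  leading term v**2: no divisor's leading term divides it; move 21/5*v**2 to the remainder.
  leading term v: no divisor's leading term divides it; move -109/3*v to the remainder.
  leading term 1: no divisor's leading term divides it; move 28 to the remainder.
  remainder 8/5*v**3 + 21/5*v**2 - 109/3*v + 28 ≠ 0; add h_5 = 8/5*v**3 + 21/5*v**2 - 109/3*v + 28 to the basis.

S(f_2,f_3): lcm = u**2. S = 7/3*u + 8/5*v**2 + 21/5*v - 109/3.
  leading term u: subtract (-7/36)·h_4 from 7/3*u + 8/5*v**2 + 21/5*v - 109/3 → 37/45*v**2 + 1547/135*v - 376/9
  leading term v**2: no divisor's leading term divides it; move 37/45*v**2 to the remainder.
  leading term v: no divisor's leading term divides it; move 1547/135*v to the remainder.
  leading term 1: no divisor's leading term divides it; move -376/9 to the remainder.
  remainder 37/45*v**2 + 1547/135*v - 376/9 ≠ 0; add h_6 = 37/45*v**2 + 1547/135*v - 376/9 to the basis.

S(f_1,h_4): lcm = u*v. S = -1/3*v**3 + 28/9*v**2 - 7/3*v - 12.
  leading term v**3: subtract (-5/24)·h_5 from -1/3*v**3 + 28/9*v**2 - 7/3*v - 12 → 287/72*v**2 - 713/72*v - 37/6
  leading term v**2: subtract (1435/296)·h_6 from 287/72*v**2 - 713/72*v - 37/6 → -130783/1998*v + 130783/666
  leading term v: no divisor's leading term divides it; move -130783/1998*v to the remainder.
  leading term 1: no divisor's leading term divides it; move 130783/666 to the remainder.
  remainder -130783/1998*v + 130783/666 ≠ 0; add h_7 = -130783/1998*v + 130783/666 to the basis.

S(f_2,h_4): lcm = u**2. S = -1/3*u*v**2 + 10/9*u*v + 4*v - 40/3.
  leading term u*v**2: subtract (1/30*v)·f_1 from -1/3*u*v**2 + 10/9*u*v + 4*v - 40/3 → 10/9*u*v - 40/3
  leading term u*v: subtract (-1/9)·f_1 from 10/9*u*v - 40/3 → 0
  remainder 0.

S(f_3,h_4): lcm = u**2. S = -1/3*u*v**2 + 10/9*u*v - 7/3*u - 8/5*v**2 - 1/5*v + 23.
  leading term u*v**2: subtract (1/30*v)·f_1 from -1/3*u*v**2 + 10/9*u*v - 7/3*u - 8/5*v**2 - 1/5*v + 23 → 10/9*u*v - 7/3*u - 8/5*v**2 - 21/5*v + 23
  leading term u*v: subtract (-1/9)·f_1 from 10/9*u*v - 7/3*u - 8/5*v**2 - 21/5*v + 23 → -7/3*u - 8/5*v**2 - 21/5*v + 109/3
  leading term u: subtract (7/36)·h_4 from -7/3*u - 8/5*v**2 - 21/5*v + 109/3 → -37/45*v**2 - 1547/135*v + 376/9
  leading term v**2: subtract (-1)·h_6 from -37/45*v**2 - 1547/135*v + 376/9 → 0
  remainder 0.

S(f_1,h_5): lcm = u*v**3. S = -21/8*u*v**2 + 545/24*u*v - 35/2*u - 12*v**2.
  leading term u*v**2: subtract (21/80*v)·f_1 from -21/8*u*v**2 + 545/24*u*v - 35/2*u - 12*v**2 → 545/24*u*v - 35/2*u - 12*v**2 - 63/2*v
  leading term u*v: subtract (-109/48)·f_1 from 545/24*u*v - 35/2*u - 12*v**2 - 63/2*v → -35/2*u - 12*v**2 - 63/2*v + 545/2
  leading term u: subtract (35/24)·h_4 from -35/2*u - 12*v**2 - 63/2*v + 545/2 → -37/6*v**2 - 1547/18*v + 940/3
  leading term v**2: subtract (-15/2)·h_6 from -37/6*v**2 - 1547/18*v + 940/3 → 0
  remainder 0.

S(f_2,h_5): leading monomials are coprime, so the S-polynomial reduces to 0 (Buchberger's first criterion).
S(f_3,h_5): leading monomials are coprime, so the S-polynomial reduces to 0 (Buchberger's first criterion).
S(h_4,h_5): leading monomials are coprime, so the S-polynomial reduces to 0 (Buchberger's first criterion).
S(f_1,h_6): lcm = u*v**2. S = -1547/111*u*v + 1880/37*u - 12*v.
  leading term u*v: subtract (1547/1110)·f_1 from -1547/111*u*v + 1880/37*u - 12*v → 1880/37*u - 12*v - 6188/37
  leading term u: subtract (-470/111)·h_4 from 1880/37*u - 12*v - 6188/37 → -1880/111*v**2 + 48644/333*v - 31724/111
  leading term v**2: subtract (-28200/1369)·h_6 from -1880/111*v**2 + 48644/333*v - 31724/111 → 523132/1369*v - 1569396/1369
  leading term v: subtract (-216/37)·h_7 from 523132/1369*v - 1569396/1369 → 0
  remainder 0.

S(f_2,h_6): leading monomials are coprime, so the S-polynomial reduces to 0 (Buchberger's first criterion).
S(f_3,h_6): leading monomials are coprime, so the S-polynomial reduces to 0 (Buchberger's first criterion).
S(h_4,h_6): leading monomials are coprime, so the S-polynomial reduces to 0 (Buchberger's first criterion).
S(h_5,h_6): lcm = v**3. S = -10045/888*v**2 + 24955/888*v + 35/2.
  leading term v**2: subtract (-150675/10952)·h_6 from -10045/888*v**2 + 24955/888*v + 35/2 → 4577405/24642*v - 4577405/8214
  leading term v: subtract (-105/37)·h_7 from 4577405/24642*v - 4577405/8214 → 0
  remainder 0.

S(f_1,h_7): lcm = u*v. S = 3*u - 12.
  leading term u: subtract (-1/4)·h_4 from 3*u - 12 → -v**2 + 28/3*v - 19
  leading term v**2: subtract (-45/37)·h_6 from -v**2 + 28/3*v - 19 → 861/37*v - 2583/37
  leading term v: subtract (-46494/130783)·h_7 from 861/37*v - 2583/37 → 0
  remainder 0.

S(f_2,h_7): leading monomials are coprime, so the S-polynomial reduces to 0 (Buchberger's first criterion).
S(f_3,h_7): leading monomials are coprime, so the S-polynomial reduces to 0 (Buchberger's first criterion).
S(h_4,h_7): leading monomials are coprime, so the S-polynomial reduces to 0 (Buchberger's first criterion).
S(h_5,h_7): lcm = v**3. S = 45/8*v**2 - 545/24*v + 35/2.
  leading term v**2: subtract (2025/296)·h_6 from 45/8*v**2 - 545/24*v + 35/2 → -22445/222*v + 22445/74
  leading term v: subtract (202005/130783)·h_7 from -22445/222*v + 22445/74 → 0
  remainder 0.

S(h_6,h_7): lcm = v**2. S = 1880/111*v - 1880/37.
  leading term v: subtract (-33840/130783)·h_7 from 1880/111*v - 1880/37 → 0
  remainder 0.

Every S-polynomial of the final basis reduces to 0, so we have a Gröbner basis.
Inter-reduce: drop elements whose leading term is divisible by another's, tail-reduce, and make monic.
Reduced Gröbner basis: {u - 4, v - 3}.

A lex Gröbner basis eliminates variables successively. Here v - 3 depends only on v, with roots {3}; lifting each root through the earlier basis elements recovers the full solutions.
  v = 3: the earlier basis element becomes u - 4 = 0, giving u = 4 — point (4, 3).
Each listed point satisfies every original equation (direct substitution).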